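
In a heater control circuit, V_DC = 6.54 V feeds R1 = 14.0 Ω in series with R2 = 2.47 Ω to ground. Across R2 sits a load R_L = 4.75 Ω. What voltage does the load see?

V_out ≈ 0.680 V

R2 ‖ R_L = (2.47 × 4.75)/(2.47 + 4.75) = 1.625 Ω.
Voltage divider with the loaded lower leg: V_out = 6.54 × 1.625/(14.0 + 1.625) = 6.54 × 0.1040 = 0.6802 V.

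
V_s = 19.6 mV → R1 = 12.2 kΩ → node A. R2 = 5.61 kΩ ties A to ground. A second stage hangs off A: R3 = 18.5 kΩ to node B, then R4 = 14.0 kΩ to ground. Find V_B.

Node A sees R2 in parallel with the series input of stage 2, R3 + R4 = 32.50 kΩ.
R2 ‖ (R3+R4) = 4.784 kΩ.
First divider: V_A = V_s · 4.784/(12.2 + 4.784) = 5.521 mV.
Then the unloaded second divider: V_B = V_A × R4/(R3+R4) = 5.521 × 0.4308 = 2.378 mV.

V_B ≈ 2.38 mV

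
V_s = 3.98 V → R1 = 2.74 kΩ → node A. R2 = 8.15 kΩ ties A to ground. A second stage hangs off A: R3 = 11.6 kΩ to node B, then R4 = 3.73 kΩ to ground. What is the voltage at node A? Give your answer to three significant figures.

V_A ≈ 2.63 V

The second stage (R3 + R4 = 15.33 kΩ) loads node A in parallel with R2.
R2 ‖ (R3+R4) = 5.321 kΩ.
So V_A = 3.98 × 0.6601 = 2.627 V.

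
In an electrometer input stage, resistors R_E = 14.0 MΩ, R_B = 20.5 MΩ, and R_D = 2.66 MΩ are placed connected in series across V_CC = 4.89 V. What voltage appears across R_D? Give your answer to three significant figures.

Series total: ΣR = 14.0 + 20.5 + 2.66 = 37.16 MΩ.
Voltage divider: V = V_CC · (2.660 / 37.16) = 4.89 × 0.07158 = 0.3500 V.

V ≈ 0.350 V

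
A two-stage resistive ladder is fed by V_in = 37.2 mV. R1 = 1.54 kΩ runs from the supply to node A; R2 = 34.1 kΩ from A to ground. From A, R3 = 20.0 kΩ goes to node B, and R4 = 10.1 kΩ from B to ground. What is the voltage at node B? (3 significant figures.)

V_B ≈ 11.4 mV

The second stage (R3 + R4 = 30.10 kΩ) loads node A in parallel with R2.
R2 ‖ (R3+R4) = 15.99 kΩ.
So V_A = 37.2 × 0.9121 = 33.93 mV.
V_B = V_A × 0.3355 = 11.39 mV.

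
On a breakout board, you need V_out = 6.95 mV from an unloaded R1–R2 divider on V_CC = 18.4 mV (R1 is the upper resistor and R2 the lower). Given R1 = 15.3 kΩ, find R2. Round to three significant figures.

R2 ≈ 9.29 kΩ

V_out/V_CC = R2/(R1+R2) = 0.3777.
Rearranging, R2 = R1·k/(1−k) = 15.3 × 0.6070 = 9.287 kΩ.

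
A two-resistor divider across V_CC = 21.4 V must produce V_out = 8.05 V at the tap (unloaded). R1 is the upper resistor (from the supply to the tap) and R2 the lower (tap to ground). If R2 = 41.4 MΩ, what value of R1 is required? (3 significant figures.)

Required fraction k = V_out/V_CC = 0.3762.
Rearranging, R1 = R2·(1−k)/k = 41.4 × 1.658 = 68.66 MΩ.

R1 ≈ 68.7 MΩ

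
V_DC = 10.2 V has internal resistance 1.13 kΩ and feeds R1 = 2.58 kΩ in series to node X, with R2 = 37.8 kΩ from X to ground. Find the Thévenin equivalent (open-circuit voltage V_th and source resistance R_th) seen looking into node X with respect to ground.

R1' = 1.13 + 2.58 = 3.710 kΩ (source resistance + R1).
Open-circuit (no load on X): V_th = V_DC · R2/(R1' + R2) = 10.2 × 37.8/(3.710 + 37.8) = 9.288 V.
Looking into X with the source shorted: R_th = R1'·R2/(R1'+R2) = 3.710 × 37.8/41.51 = 3.378 kΩ.

V_th ≈ 9.29 V, R_th ≈ 3.38 kΩ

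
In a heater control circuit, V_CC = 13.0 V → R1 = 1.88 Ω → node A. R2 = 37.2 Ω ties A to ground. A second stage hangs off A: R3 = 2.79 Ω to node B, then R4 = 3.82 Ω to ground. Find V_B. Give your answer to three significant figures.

Node A sees R2 in parallel with the series input of stage 2, R3 + R4 = 6.610 Ω.
Effective lower resistance at A: R2 ‖ 6.610 = 5.613 Ω.
So V_A = 13.0 × 0.7491 = 9.738 V.
Then the unloaded second divider: V_B = V_A × R4/(R3+R4) = 9.738 × 0.5779 = 5.628 V.

V_B ≈ 5.63 V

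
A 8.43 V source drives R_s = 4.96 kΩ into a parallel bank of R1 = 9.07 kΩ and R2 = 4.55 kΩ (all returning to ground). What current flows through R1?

Combine the parallel branches: R_p = (1/9.07 + 1/4.55)⁻¹ = 3.030 kΩ.
V_A by voltage divider: V_A = 8.43 × 3.030/(4.96 + 3.030) = 3.197 V.
Branch current I = V_A/R1 = 3.197/9.07 = 0.3525 mA.

I ≈ 0.352 mA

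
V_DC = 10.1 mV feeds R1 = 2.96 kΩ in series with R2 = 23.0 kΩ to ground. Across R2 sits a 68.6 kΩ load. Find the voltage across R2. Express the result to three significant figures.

V_out ≈ 8.62 mV

R2 ‖ R_L = (23.0 × 68.6)/(23.0 + 68.6) = 17.22 kΩ.
Voltage divider with the loaded lower leg: V_out = 10.1 × 17.22/(2.96 + 17.22) = 10.1 × 0.8534 = 8.619 mV.
(Unloaded it would be 8.95 mV; the load pulls it down.)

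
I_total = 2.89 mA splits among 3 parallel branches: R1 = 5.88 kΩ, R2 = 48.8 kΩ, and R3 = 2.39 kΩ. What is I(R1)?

Total conductance ΣG = 1/5.88 + 1/48.8 + 1/2.39 = 0.6090 (units of 1/kΩ).
By the current-divider rule, I = I_total · G_k/ΣG = 2.89 × 0.2793 = 0.8071 mA.

I ≈ 0.807 mA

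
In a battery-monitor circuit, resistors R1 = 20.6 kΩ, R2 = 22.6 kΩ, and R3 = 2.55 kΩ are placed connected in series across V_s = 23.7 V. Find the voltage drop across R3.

Series total: ΣR = 20.6 + 22.6 + 2.55 = 45.75 kΩ.
By the voltage-divider rule, V = 23.7 × 2.550/45.75 = 1.321 V.

V ≈ 1.32 V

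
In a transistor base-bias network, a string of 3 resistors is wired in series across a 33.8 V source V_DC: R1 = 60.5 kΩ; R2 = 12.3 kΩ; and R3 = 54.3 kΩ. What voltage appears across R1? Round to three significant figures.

V ≈ 16.1 V

Series total: ΣR = 60.5 + 12.3 + 54.3 = 127.1 kΩ.
By the voltage-divider rule, V = 33.8 × 60.50/127.1 = 16.09 V.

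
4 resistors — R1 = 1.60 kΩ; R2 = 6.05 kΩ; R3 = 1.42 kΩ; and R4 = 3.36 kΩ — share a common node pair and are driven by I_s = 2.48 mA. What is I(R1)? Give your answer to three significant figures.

Conductances: ΣG = 1/1.60 + 1/6.05 + 1/1.42 + 1/3.36 = 1.792 (1/kΩ).
By the current-divider rule, I = I_s · G_k/ΣG = 2.48 × 0.3487 = 0.8649 mA.

I ≈ 0.865 mA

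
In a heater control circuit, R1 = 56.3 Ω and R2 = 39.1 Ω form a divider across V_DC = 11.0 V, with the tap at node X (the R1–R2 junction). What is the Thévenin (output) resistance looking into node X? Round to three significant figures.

R_th ≈ 23.1 Ω

Zeroing V_DC shorts the top of R1 to ground, so R_th = R1 ‖ R2 = 23.07 Ω.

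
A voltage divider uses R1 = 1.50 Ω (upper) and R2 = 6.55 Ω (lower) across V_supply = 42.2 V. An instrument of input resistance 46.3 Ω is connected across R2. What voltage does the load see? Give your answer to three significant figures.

The load sits in parallel with R2, giving an effective lower resistance R2' = R2·R_L/(R2+R_L) = 5.738 Ω.
Now apply the divider: V_out = 42.2 × 0.7928 = 33.45 V.

V_out ≈ 33.5 V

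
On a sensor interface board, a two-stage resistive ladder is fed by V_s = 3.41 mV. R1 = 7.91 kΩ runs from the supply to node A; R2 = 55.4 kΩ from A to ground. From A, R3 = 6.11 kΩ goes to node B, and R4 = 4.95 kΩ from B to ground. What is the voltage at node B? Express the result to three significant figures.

Node A sees R2 in parallel with the series input of stage 2, R3 + R4 = 11.06 kΩ.
Effective lower resistance at A: R2 ‖ 11.06 = 9.219 kΩ.
So V_A = 3.41 × 0.5382 = 1.835 mV.
Stage 2 is unloaded, so V_B = V_A · R4/(R3+R4) = 1.835 × 4.95/11.06 = 0.8214 mV.

V_B ≈ 0.821 mV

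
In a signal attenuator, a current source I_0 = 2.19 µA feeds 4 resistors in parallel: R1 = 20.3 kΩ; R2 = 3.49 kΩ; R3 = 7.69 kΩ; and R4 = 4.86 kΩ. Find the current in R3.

Total conductance ΣG = 1/20.3 + 1/3.49 + 1/7.69 + 1/4.86 = 0.6716 (units of 1/kΩ).
R3 takes the fraction G_k/ΣG = 0.1300/0.6716 = 0.1936, so I = 2.19 × 0.1936 = 0.4240 µA.

I ≈ 0.424 µA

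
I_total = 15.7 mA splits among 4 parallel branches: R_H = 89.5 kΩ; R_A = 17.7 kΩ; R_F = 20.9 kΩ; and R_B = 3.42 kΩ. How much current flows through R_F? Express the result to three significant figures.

ΣG = 1/89.5 + 1/17.7 + 1/20.9 + 1/3.42 = 0.4079.
R_F takes the fraction G_k/ΣG = 0.04785/0.4079 = 0.1173, so I = 15.7 × 0.1173 = 1.842 mA.

I ≈ 1.84 mA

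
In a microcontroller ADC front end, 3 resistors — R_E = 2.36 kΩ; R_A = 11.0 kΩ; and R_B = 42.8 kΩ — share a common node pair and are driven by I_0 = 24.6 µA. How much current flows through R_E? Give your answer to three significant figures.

Conductances: ΣG = 1/2.36 + 1/11.0 + 1/42.8 = 0.5380 (1/kΩ).
By the current-divider rule, I = I_0 · G_k/ΣG = 24.6 × 0.7876 = 19.37 µA.

I ≈ 19.4 µA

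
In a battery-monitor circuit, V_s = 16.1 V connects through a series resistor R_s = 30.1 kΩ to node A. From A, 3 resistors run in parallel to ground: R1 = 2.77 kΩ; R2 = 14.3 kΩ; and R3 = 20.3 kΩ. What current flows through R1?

Combine the parallel branches: R_p = (1/2.77 + 1/14.3 + 1/20.3)⁻¹ = 2.082 kΩ.
Node voltage V_A = V_s · R_p/(R_s + R_p) = 16.1 × 0.06471 = 1.042 V.
Branch current I = V_A/R1 = 1.042/2.77 = 0.3761 mA.

I ≈ 0.376 mA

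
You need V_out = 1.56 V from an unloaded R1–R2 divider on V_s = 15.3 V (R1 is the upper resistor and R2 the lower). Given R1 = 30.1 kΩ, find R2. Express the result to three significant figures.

Required fraction k = V_out/V_s = 0.1020.
R2 = R1 · 0.1020/(1 − 0.1020) = 3.417 kΩ.

R2 ≈ 3.42 kΩ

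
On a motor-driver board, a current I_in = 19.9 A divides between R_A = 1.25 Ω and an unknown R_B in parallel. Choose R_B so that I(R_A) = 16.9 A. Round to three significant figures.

The fraction through R_A equals R_B/(R_A+R_B).
With f = 0.8492, R_B = R_A · f/(1−f) = 1.25 × 5.633 = 7.042 Ω.

R_B ≈ 7.04 Ω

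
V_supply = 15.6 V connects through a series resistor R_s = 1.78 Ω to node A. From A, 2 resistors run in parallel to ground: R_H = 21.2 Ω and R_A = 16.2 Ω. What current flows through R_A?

I ≈ 0.807 A

Combine the parallel branches: R_p = (1/21.2 + 1/16.2)⁻¹ = 9.183 Ω.
Node voltage V_A = V_supply · R_p/(R_s + R_p) = 15.6 × 0.8376 = 13.07 V.
Branch current I = V_A/R_A = 13.07/16.2 = 0.8066 A.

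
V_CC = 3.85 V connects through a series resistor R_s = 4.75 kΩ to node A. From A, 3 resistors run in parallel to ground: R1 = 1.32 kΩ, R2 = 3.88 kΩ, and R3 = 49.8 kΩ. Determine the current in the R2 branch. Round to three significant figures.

Combine the parallel branches: R_p = (1/1.32 + 1/3.88 + 1/49.8)⁻¹ = 0.9658 kΩ.
V_A by voltage divider: V_A = 3.85 × 0.9658/(4.75 + 0.9658) = 0.6505 V.
Branch current I = V_A/R2 = 0.6505/3.88 = 0.1677 mA.
(Equivalently: I_total = 0.6736 mA, then current-divider fraction G_k/ΣG = 0.2489.)

I ≈ 0.168 mA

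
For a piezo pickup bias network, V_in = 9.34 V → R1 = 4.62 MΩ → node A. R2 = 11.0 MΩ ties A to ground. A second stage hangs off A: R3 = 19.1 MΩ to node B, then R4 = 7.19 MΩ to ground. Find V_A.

V_A ≈ 5.85 V

Node A sees R2 in parallel with the series input of stage 2, R3 + R4 = 26.29 MΩ.
Effective lower resistance at A: R2 ‖ 26.29 = 7.755 MΩ.
First divider: V_A = V_in · 7.755/(4.62 + 7.755) = 5.853 V.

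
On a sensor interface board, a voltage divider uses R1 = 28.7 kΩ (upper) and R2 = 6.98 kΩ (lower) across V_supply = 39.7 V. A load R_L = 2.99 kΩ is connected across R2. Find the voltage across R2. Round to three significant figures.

V_out ≈ 2.70 V

The load sits in parallel with R2, giving an effective lower resistance R2' = R2·R_L/(R2+R_L) = 2.093 kΩ.
Voltage divider with the loaded lower leg: V_out = 39.7 × 2.093/(28.7 + 2.093) = 39.7 × 0.06798 = 2.699 V.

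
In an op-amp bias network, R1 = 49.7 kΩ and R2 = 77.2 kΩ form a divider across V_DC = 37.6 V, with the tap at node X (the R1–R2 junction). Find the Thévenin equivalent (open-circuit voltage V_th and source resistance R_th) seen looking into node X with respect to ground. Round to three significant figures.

V_th ≈ 22.9 V, R_th ≈ 30.2 kΩ

Open-circuit (no load on X): V_th = V_DC · R2/(R1 + R2) = 37.6 × 77.2/(49.70 + 77.2) = 22.87 V.
Looking into X with the source shorted: R_th = R1·R2/(R1+R2) = 49.70 × 77.2/126.9 = 30.24 kΩ.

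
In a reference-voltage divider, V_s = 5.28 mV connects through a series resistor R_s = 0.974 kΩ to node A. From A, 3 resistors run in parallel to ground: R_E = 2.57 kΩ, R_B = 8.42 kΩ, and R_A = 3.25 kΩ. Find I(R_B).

I ≈ 0.349 µA

Equivalent of the parallel group: R_p = 1.226 kΩ.
V_A = 5.28 × 1.226/2.200 = 2.943 mV.
I(R_B) = V_A / R_B = 2.943/8.42 = 0.3495 µA.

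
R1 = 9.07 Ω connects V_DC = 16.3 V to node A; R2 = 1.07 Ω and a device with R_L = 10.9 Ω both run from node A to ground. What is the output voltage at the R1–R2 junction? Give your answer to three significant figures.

R2 ‖ R_L = (1.07 × 10.9)/(1.07 + 10.9) = 0.9744 Ω.
Voltage divider with the loaded lower leg: V_out = 16.3 × 0.9744/(9.07 + 0.9744) = 16.3 × 0.09701 = 1.581 V.

V_out ≈ 1.58 V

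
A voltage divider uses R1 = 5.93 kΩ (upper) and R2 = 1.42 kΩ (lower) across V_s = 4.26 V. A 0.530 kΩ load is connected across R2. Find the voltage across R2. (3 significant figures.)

R2 ‖ R_L = (1.42 × 0.530)/(1.42 + 0.530) = 0.3859 kΩ.
Voltage divider with the loaded lower leg: V_out = 4.26 × 0.3859/(5.93 + 0.3859) = 4.26 × 0.06111 = 0.2603 V.
(Unloaded it would be 0.823 V; the load pulls it down.)

V_out ≈ 0.260 V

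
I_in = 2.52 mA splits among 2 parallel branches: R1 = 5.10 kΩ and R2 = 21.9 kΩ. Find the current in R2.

With just two branches, the current splits inversely with resistance.
I(R2) = 2.52 × 5.10/(5.10 + 21.9) = 2.52 × 0.1889 = 0.4760 mA.

I ≈ 0.476 mA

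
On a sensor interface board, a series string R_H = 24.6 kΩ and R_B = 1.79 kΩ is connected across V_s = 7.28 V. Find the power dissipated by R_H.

P ≈ 1.87 mW

The common current is I = 7.28/26.39 = 0.2759 mA.
P = I²R = 0.07610 × 24.6 = 1.872 mW.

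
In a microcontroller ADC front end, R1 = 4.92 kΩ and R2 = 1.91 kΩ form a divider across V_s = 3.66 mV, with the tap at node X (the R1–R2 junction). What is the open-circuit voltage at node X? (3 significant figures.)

V_th ≈ 1.02 mV

V_th is the unloaded tap voltage: V_s · R2/(R1+R2) = 3.66 × 0.2796 = 1.024 mV.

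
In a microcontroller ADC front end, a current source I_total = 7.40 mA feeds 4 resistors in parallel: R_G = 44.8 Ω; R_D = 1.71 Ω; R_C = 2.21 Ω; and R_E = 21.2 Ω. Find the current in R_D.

I ≈ 3.91 mA

Total conductance ΣG = 1/44.8 + 1/1.71 + 1/2.21 + 1/21.2 = 1.107 (units of 1/Ω).
R_D takes the fraction G_k/ΣG = 0.5848/1.107 = 0.5284, so I = 7.40 × 0.5284 = 3.910 mA.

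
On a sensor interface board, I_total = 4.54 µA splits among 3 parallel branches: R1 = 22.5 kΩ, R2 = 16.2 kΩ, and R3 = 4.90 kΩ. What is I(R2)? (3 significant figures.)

Conductances: ΣG = 1/22.5 + 1/16.2 + 1/4.90 = 0.3103 (1/kΩ).
Current divider: I(R2) = I_total · G_k/ΣG = 4.54 × (0.06173/0.3103) = 4.54 × 0.1990 = 0.9033 µA.

I ≈ 0.903 µA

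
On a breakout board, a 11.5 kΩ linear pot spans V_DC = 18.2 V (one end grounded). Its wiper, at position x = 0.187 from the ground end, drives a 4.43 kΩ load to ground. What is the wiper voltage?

V_out ≈ 2.44 V

Split the track: R_lower = x·R_p = 2.151 kΩ, R_upper = (1−x)·R_p = 9.349 kΩ.
(x·R_p) ‖ R_L = 1.448 kΩ.
Then V_out = V_DC · 1.448/(9.349 + 1.448) = 2.440 V.
(Unloaded: V_out = x·V_DC = 3.40 V.)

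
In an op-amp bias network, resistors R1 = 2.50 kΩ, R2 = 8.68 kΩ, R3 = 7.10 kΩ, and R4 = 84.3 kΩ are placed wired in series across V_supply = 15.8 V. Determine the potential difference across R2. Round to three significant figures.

V ≈ 1.34 V

Series total: ΣR = 2.50 + 8.68 + 7.10 + 84.3 = 102.6 kΩ.
V = V_supply · R/ΣR = 15.8 × 0.08462 = 1.337 V.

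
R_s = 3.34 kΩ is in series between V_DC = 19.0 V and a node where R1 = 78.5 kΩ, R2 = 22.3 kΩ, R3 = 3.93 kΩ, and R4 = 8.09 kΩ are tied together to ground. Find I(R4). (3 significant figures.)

I ≈ 0.957 mA

Equivalent of the parallel group: R_p = 2.295 kΩ.
V_A by voltage divider: V_A = 19.0 × 2.295/(3.34 + 2.295) = 7.739 V.
I(R4) = V_A / R4 = 7.739/8.09 = 0.9566 mA.
(Equivalently: I_total = 3.372 mA, then current-divider fraction G_k/ΣG = 0.2837.)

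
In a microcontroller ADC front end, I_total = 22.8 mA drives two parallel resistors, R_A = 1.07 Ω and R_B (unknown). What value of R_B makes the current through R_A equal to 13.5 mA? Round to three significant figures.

Two-branch current divider: I_A = I_total · R_B/(R_A + R_B).
With f = 0.5921, R_B = R_A · f/(1−f) = 1.07 × 1.452 = 1.553 Ω.

R_B ≈ 1.55 Ω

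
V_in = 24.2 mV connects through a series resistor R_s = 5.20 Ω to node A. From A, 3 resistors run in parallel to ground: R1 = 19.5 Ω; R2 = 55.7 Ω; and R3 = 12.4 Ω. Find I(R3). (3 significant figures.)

Parallel bank: R_p = 1/(1/19.5 + 1/55.7 + 1/12.4) = 6.672 Ω.
V_A by voltage divider: V_A = 24.2 × 6.672/(5.20 + 6.672) = 13.60 mV.
I(R3) = V_A / R3 = 13.60/12.4 = 1.097 mA.

I ≈ 1.10 mA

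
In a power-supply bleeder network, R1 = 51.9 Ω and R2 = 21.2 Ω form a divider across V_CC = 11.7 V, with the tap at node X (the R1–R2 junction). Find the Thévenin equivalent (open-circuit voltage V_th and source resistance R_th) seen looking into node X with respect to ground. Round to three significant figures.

V_th ≈ 3.39 V, R_th ≈ 15.1 Ω

V_th is the unloaded tap voltage: V_CC · R2/(R1+R2) = 11.7 × 0.2900 = 3.393 V.
Zeroing V_CC shorts the top of R1 to ground, so R_th = R1 ‖ R2 = 15.05 Ω.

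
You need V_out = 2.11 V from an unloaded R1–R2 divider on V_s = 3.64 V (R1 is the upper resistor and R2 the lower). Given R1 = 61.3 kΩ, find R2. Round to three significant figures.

R2 ≈ 84.5 kΩ

The divider ratio is R2/(R1+R2) = 2.11/3.64 = 0.5797.
Rearranging, R2 = R1·k/(1−k) = 61.3 × 1.379 = 84.54 kΩ.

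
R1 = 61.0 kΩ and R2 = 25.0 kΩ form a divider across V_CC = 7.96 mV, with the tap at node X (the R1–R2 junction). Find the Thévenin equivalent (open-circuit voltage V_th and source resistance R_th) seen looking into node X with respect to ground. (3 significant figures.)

V_th ≈ 2.31 mV, R_th ≈ 17.7 kΩ

With X open, the divider is unloaded: V_th = 7.96 × 25.0/86.00 = 2.314 mV.
Looking into X with the source shorted: R_th = R1·R2/(R1+R2) = 61.00 × 25.0/86.00 = 17.73 kΩ.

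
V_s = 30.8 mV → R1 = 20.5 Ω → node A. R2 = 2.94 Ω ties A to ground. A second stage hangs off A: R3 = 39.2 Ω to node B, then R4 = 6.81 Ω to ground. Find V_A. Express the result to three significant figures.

V_A ≈ 3.66 mV

Looking into the second stage from A: R3 + R4 = 46.01 Ω appears in parallel with R2.
R2 ‖ (R3+R4) = 2.763 Ω.
V_A = 30.8 × 2.763/(20.5 + 2.763) = 3.659 mV.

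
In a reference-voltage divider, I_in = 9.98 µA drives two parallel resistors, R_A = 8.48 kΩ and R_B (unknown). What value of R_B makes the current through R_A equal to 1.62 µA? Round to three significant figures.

R_B ≈ 1.64 kΩ

The fraction through R_A equals R_B/(R_A+R_B).
1.62/9.98 = R_B/(R_A + R_B) → R_B = R_A · (0.1623)/(1 − 0.1623) = 8.48 × 0.1938 = 1.643 kΩ.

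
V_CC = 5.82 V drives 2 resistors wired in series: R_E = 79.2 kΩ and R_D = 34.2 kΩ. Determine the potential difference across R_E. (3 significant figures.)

V ≈ 4.06 V

Series total: ΣR = 79.2 + 34.2 = 113.4 kΩ.
Voltage divider: V = V_CC · (79.20 / 113.4) = 5.82 × 0.6984 = 4.065 V.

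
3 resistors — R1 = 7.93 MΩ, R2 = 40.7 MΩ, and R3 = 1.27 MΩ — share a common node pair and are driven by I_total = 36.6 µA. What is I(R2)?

I ≈ 0.959 µA

ΣG = 1/7.93 + 1/40.7 + 1/1.27 = 0.9381.
R2 takes the fraction G_k/ΣG = 0.02457/0.9381 = 0.02619, so I = 36.6 × 0.02619 = 0.9586 µA.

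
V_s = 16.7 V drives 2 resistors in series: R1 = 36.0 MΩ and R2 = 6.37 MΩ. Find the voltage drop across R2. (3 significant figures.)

ΣR = 36.0 + 6.37 = 42.37 MΩ.
By the voltage-divider rule, V = 16.7 × 6.370/42.37 = 2.511 V.

V ≈ 2.51 V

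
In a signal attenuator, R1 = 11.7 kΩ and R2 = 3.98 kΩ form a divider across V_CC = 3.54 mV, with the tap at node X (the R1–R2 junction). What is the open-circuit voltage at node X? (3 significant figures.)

V_th ≈ 0.899 mV

With X open, the divider is unloaded: V_th = 3.54 × 3.98/15.68 = 0.8985 mV.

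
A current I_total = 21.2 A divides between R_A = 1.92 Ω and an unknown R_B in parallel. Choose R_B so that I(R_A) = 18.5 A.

R_B ≈ 13.2 Ω

In a two-way split, I_A/I_total = R_B/(R_A + R_B).
With f = 0.8726, R_B = R_A · f/(1−f) = 1.92 × 6.852 = 13.16 Ω.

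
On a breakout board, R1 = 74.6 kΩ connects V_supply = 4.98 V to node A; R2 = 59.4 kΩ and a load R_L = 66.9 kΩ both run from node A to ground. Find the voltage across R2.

The load sits in parallel with R2, giving an effective lower resistance R2' = R2·R_L/(R2+R_L) = 31.46 kΩ.
Voltage divider with the loaded lower leg: V_out = 4.98 × 31.46/(74.6 + 31.46) = 4.98 × 0.2966 = 1.477 V.

V_out ≈ 1.48 V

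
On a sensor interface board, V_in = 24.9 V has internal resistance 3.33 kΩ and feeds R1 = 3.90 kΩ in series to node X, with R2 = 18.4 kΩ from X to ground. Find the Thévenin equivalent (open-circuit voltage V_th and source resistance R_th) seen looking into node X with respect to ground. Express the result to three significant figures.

R1' = 3.33 + 3.90 = 7.230 kΩ (source resistance + R1).
V_th is the unloaded tap voltage: V_in · R2/(R1'+R2) = 24.9 × 0.7179 = 17.88 V.
Looking into X with the source shorted: R_th = R1'·R2/(R1'+R2) = 7.230 × 18.4/25.63 = 5.190 kΩ.

V_th ≈ 17.9 V, R_th ≈ 5.19 kΩ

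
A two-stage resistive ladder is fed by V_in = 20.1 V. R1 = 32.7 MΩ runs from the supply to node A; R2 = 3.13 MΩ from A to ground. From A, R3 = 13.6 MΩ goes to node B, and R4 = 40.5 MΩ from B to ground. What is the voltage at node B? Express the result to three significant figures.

Looking into the second stage from A: R3 + R4 = 54.10 MΩ appears in parallel with R2.
Effective lower resistance at A: R2 ‖ 54.10 = 2.959 MΩ.
So V_A = 20.1 × 0.08298 = 1.668 V.
Stage 2 is unloaded, so V_B = V_A · R4/(R3+R4) = 1.668 × 40.5/54.10 = 1.249 V.

V_B ≈ 1.25 V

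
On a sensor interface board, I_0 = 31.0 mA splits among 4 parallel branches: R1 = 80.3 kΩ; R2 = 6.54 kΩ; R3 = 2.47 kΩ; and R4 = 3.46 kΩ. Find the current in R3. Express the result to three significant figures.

I ≈ 14.6 mA

Total conductance ΣG = 1/80.3 + 1/6.54 + 1/2.47 + 1/3.46 = 0.8592 (units of 1/kΩ).
R3 takes the fraction G_k/ΣG = 0.4049/0.8592 = 0.4712, so I = 31.0 × 0.4712 = 14.61 mA.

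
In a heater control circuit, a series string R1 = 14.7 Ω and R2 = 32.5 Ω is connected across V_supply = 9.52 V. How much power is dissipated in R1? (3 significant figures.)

P ≈ 0.598 W

The common current is I = 9.52/47.20 = 0.2017 A.
V(R1) = I·R = 2.965 V; P = V·I = 2.965 × 0.2017 = 0.5980 W.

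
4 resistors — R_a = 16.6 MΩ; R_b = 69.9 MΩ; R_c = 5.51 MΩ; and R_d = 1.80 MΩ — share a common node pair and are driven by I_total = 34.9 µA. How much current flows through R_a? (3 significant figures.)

I ≈ 2.59 µA

Total conductance ΣG = 1/16.6 + 1/69.9 + 1/5.51 + 1/1.80 = 0.8116 (units of 1/MΩ).
By the current-divider rule, I = I_total · G_k/ΣG = 34.9 × 0.07423 = 2.590 µA.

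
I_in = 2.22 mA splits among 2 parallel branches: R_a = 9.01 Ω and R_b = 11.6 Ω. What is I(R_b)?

Two-branch current divider: I_k = I_in · R_other/(R_1 + R_2).
I(R_b) = 2.22 × 9.01/(9.01 + 11.6) = 2.22 × 0.4372 = 0.9705 mA.

I ≈ 0.971 mA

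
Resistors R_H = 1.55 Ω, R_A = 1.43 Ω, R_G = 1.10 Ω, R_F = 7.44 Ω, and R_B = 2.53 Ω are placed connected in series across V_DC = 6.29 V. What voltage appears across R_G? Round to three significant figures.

Total series resistance ΣR = 1.55 + 1.43 + 1.10 + 7.44 + 2.53 = 14.05 Ω.
V = V_DC · R/ΣR = 6.29 × 0.07829 = 0.4925 V.

V ≈ 0.492 V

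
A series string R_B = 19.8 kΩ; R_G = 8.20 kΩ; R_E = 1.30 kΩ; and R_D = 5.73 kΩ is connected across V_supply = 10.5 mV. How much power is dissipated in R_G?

P ≈ 0.737 nW

The common current is I = 10.5/35.03 = 0.2997 µA.
P(R_G) = I²·R_G = (0.2997)² × 8.20 = 0.7367 nW.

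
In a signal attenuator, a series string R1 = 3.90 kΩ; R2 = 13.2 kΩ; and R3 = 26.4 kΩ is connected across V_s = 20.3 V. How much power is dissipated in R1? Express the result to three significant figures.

ΣR = 43.50 kΩ → I = 20.3/43.50 = 0.4667 mA.
P = I²R = 0.2178 × 3.90 = 0.8493 mW.

P ≈ 0.849 mW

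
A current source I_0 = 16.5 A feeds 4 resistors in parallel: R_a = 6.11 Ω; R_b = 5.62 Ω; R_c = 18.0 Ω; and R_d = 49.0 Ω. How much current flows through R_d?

I ≈ 0.806 A

Total conductance ΣG = 1/6.11 + 1/5.62 + 1/18.0 + 1/49.0 = 0.4176 (units of 1/Ω).
By the current-divider rule, I = I_0 · G_k/ΣG = 16.5 × 0.04887 = 0.8064 A.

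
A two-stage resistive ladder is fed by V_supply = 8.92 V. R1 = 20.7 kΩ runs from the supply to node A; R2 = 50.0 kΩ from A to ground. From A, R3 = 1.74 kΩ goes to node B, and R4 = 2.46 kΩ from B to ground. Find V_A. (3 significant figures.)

The second stage (R3 + R4 = 4.200 kΩ) loads node A in parallel with R2.
Effective lower resistance at A: R2 ‖ 4.200 = 3.875 kΩ.
V_A = 8.92 × 3.875/(20.7 + 3.875) = 1.406 V.

V_A ≈ 1.41 V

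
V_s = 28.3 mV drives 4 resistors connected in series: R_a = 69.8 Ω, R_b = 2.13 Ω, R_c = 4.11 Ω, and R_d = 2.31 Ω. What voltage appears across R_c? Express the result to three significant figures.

Series total: ΣR = 69.8 + 2.13 + 4.11 + 2.31 = 78.35 Ω.
V = V_s · R/ΣR = 28.3 × 0.05246 = 1.485 mV.

V ≈ 1.48 mV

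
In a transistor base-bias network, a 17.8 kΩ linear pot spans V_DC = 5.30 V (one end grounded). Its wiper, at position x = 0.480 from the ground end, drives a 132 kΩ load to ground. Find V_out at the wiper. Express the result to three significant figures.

Split the track: R_lower = x·R_p = 8.544 kΩ, R_upper = (1−x)·R_p = 9.256 kΩ.
Lower segment in parallel with the load: 8.544 ‖ 132 = 8.025 kΩ.
Loaded-divider output: V_out = 5.30 × 0.4644 = 2.461 V.

V_out ≈ 2.46 V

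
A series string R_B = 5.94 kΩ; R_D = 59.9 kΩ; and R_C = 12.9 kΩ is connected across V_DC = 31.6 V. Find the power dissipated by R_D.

P ≈ 9.65 mW

The common current is I = 31.6/78.74 = 0.4013 mA.
P = I²R = 0.1611 × 59.9 = 9.647 mW.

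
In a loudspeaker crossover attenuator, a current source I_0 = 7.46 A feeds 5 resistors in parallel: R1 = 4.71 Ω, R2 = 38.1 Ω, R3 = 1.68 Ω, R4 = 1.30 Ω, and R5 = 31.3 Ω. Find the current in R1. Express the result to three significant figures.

I ≈ 0.969 A

Conductances: ΣG = 1/4.71 + 1/38.1 + 1/1.68 + 1/1.30 + 1/31.3 = 1.635 (1/Ω).
R1 takes the fraction G_k/ΣG = 0.2123/1.635 = 0.1299, so I = 7.46 × 0.1299 = 0.9687 A.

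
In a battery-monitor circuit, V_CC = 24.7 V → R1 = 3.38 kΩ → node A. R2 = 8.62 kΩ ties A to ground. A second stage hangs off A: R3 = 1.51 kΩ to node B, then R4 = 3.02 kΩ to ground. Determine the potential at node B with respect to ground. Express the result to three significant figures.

V_B ≈ 7.70 V

Node A sees R2 in parallel with the series input of stage 2, R3 + R4 = 4.530 kΩ.
Effective lower resistance at A: R2 ‖ 4.530 = 2.969 kΩ.
V_A = 24.7 × 2.969/(3.38 + 2.969) = 11.55 V.
Stage 2 is unloaded, so V_B = V_A · R4/(R3+R4) = 11.55 × 3.02/4.530 = 7.701 V.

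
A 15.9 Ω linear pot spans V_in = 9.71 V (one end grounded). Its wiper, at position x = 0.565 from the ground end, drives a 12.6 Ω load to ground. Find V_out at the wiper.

V_out ≈ 4.19 V

Lower segment x·R_p = 8.983 Ω; upper segment (1−x)·R_p = 6.917 Ω.
(x·R_p) ‖ R_L = 5.244 Ω.
Then V_out = V_in · 5.244/(6.917 + 5.244) = 4.187 V.
(Unloaded: V_out = x·V_in = 5.49 V.)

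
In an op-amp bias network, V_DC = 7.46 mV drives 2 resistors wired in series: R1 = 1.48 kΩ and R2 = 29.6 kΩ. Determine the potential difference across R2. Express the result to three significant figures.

ΣR = 1.48 + 29.6 = 31.08 kΩ.
By the voltage-divider rule, V = 7.46 × 29.60/31.08 = 7.105 mV.

V ≈ 7.10 mV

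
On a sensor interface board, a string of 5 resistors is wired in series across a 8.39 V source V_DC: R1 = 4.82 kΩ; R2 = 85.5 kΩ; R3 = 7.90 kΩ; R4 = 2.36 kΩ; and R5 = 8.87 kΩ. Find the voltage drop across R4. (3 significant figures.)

V ≈ 0.181 V

ΣR = 4.82 + 85.5 + 7.90 + 2.36 + 8.87 = 109.5 kΩ.
Voltage divider: V = V_DC · (2.360 / 109.5) = 8.39 × 0.02156 = 0.1809 V.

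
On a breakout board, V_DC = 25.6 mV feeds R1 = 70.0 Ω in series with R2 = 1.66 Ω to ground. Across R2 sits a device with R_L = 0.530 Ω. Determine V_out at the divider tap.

V_out ≈ 0.146 mV

First combine the lower leg with the load: R2 ‖ R_L = 0.4017 Ω.
Then V_out = V_DC · R2'/(R1 + R2') = 25.6 × 0.4017/70.40 = 0.1461 mV.
(Unloaded it would be 0.593 mV; the load pulls it down.)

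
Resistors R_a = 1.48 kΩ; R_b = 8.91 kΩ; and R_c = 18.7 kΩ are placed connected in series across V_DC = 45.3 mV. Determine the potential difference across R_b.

ΣR = 1.48 + 8.91 + 18.7 = 29.09 kΩ.
Voltage divider: V = V_DC · (8.910 / 29.09) = 45.3 × 0.3063 = 13.87 mV.

V ≈ 13.9 mV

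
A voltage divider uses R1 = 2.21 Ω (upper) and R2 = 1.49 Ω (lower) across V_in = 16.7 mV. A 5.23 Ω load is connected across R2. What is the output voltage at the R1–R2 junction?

The load sits in parallel with R2, giving an effective lower resistance R2' = R2·R_L/(R2+R_L) = 1.160 Ω.
Voltage divider with the loaded lower leg: V_out = 16.7 × 1.160/(2.21 + 1.160) = 16.7 × 0.3441 = 5.747 mV.

V_out ≈ 5.75 mV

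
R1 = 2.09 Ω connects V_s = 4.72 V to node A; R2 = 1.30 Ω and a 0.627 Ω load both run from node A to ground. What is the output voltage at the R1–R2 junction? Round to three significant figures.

R2 ‖ R_L = (1.30 × 0.627)/(1.30 + 0.627) = 0.4230 Ω.
Then V_out = V_s · R2'/(R1 + R2') = 4.72 × 0.4230/2.513 = 0.7945 V.

V_out ≈ 0.794 V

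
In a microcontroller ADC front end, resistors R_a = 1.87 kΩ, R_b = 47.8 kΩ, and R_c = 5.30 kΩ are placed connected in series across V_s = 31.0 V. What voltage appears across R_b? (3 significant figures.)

V ≈ 27.0 V

Series total: ΣR = 1.87 + 47.8 + 5.30 = 54.97 kΩ.
Voltage divider: V = V_s · (47.80 / 54.97) = 31.0 × 0.8696 = 26.96 V.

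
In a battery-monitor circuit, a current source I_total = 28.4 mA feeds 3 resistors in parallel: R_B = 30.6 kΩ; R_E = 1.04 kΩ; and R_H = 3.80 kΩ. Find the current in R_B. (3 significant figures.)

Conductances: ΣG = 1/30.6 + 1/1.04 + 1/3.80 = 1.257 (1/kΩ).
By the current-divider rule, I = I_total · G_k/ΣG = 28.4 × 0.02599 = 0.7381 mA.

I ≈ 0.738 mA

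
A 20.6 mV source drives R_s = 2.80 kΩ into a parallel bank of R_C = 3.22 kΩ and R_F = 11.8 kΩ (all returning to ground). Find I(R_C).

Parallel bank: R_p = 1/(1/3.22 + 1/11.8) = 2.530 kΩ.
V_A = 20.6 × 2.530/5.330 = 9.778 mV.
I(R_C) = V_A / R_C = 9.778/3.22 = 3.037 µA.

I ≈ 3.04 µA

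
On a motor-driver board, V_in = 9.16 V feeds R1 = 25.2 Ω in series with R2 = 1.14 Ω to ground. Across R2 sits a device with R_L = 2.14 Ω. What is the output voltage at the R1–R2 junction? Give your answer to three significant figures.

First combine the lower leg with the load: R2 ‖ R_L = 0.7438 Ω.
Then V_out = V_in · R2'/(R1 + R2') = 9.16 × 0.7438/25.94 = 0.2626 V.

V_out ≈ 0.263 V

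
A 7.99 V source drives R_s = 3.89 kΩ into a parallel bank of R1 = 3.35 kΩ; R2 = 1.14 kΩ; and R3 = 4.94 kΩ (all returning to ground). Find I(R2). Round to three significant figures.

Parallel bank: R_p = 1/(1/3.35 + 1/1.14 + 1/4.94) = 0.7256 kΩ.
Node voltage V_A = V_supply · R_p/(R_s + R_p) = 7.99 × 0.1572 = 1.256 V.
Branch current I = V_A/R2 = 1.256/1.14 = 1.102 mA.

I ≈ 1.10 mA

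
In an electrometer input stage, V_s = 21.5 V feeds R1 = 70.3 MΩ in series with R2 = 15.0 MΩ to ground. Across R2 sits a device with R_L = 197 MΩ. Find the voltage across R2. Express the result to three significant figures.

V_out ≈ 3.56 V

R2 ‖ R_L = (15.0 × 197)/(15.0 + 197) = 13.94 MΩ.
Now apply the divider: V_out = 21.5 × 0.1655 = 3.558 V.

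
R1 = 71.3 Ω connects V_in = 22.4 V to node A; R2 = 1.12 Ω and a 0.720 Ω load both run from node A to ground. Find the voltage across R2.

The load sits in parallel with R2, giving an effective lower resistance R2' = R2·R_L/(R2+R_L) = 0.4383 Ω.
Now apply the divider: V_out = 22.4 × 0.006109 = 0.1368 V.
(Unloaded it would be 0.346 V; the load pulls it down.)

V_out ≈ 0.137 V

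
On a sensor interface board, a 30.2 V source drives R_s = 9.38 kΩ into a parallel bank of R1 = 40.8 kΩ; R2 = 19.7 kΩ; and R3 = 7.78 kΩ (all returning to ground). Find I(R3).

Equivalent of the parallel group: R_p = 4.907 kΩ.
V_A by voltage divider: V_A = 30.2 × 4.907/(9.38 + 4.907) = 10.37 V.
I(R3) = V_A / R3 = 10.37/7.78 = 1.333 mA.
(Equivalently: I_total = 2.114 mA, then current-divider fraction G_k/ΣG = 0.6307.)

I ≈ 1.33 mA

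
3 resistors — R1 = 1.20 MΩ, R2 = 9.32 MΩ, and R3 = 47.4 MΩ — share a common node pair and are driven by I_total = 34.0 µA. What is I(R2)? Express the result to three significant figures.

Total conductance ΣG = 1/1.20 + 1/9.32 + 1/47.4 = 0.9617 (units of 1/MΩ).
Current divider: I(R2) = I_total · G_k/ΣG = 34.0 × (0.1073/0.9617) = 34.0 × 0.1116 = 3.793 µA.

I ≈ 3.79 µA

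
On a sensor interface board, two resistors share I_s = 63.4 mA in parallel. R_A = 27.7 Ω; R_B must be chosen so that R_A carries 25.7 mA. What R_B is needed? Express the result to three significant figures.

R_B ≈ 18.9 Ω

In a two-way split, I_A/I_s = R_B/(R_A + R_B).
25.7/63.4 = R_B/(R_A + R_B) → R_B = R_A · (0.4054)/(1 − 0.4054) = 27.7 × 0.6817 = 18.88 Ω.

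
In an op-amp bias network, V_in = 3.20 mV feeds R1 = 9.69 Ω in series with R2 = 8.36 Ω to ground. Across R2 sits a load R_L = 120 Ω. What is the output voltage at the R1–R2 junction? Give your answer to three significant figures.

V_out ≈ 1.43 mV

R2 ‖ R_L = (8.36 × 120)/(8.36 + 120) = 7.816 Ω.
Voltage divider with the loaded lower leg: V_out = 3.20 × 7.816/(9.69 + 7.816) = 3.20 × 0.4465 = 1.429 mV.
(Unloaded it would be 1.48 mV; the load pulls it down.)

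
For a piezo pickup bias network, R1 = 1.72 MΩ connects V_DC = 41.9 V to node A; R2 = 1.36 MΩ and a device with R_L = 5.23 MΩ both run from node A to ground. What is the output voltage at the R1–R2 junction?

V_out ≈ 16.2 V

The load sits in parallel with R2, giving an effective lower resistance R2' = R2·R_L/(R2+R_L) = 1.079 MΩ.
Then V_out = V_DC · R2'/(R1 + R2') = 41.9 × 1.079/2.799 = 16.16 V.
(Unloaded it would be 18.5 V; the load pulls it down.)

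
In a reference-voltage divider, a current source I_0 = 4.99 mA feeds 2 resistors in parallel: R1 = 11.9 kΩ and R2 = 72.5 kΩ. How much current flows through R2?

With just two branches, the current splits inversely with resistance.
I(R2) = 4.99 × 11.9/(11.9 + 72.5) = 4.99 × 0.1410 = 0.7036 mA.

I ≈ 0.704 mA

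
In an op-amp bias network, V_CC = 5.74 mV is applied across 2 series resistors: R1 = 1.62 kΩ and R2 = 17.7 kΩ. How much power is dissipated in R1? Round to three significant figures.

The common current is I = 5.74/19.32 = 0.2971 µA.
V(R1) = I·R = 0.4813 mV; P = V·I = 0.4813 × 0.2971 = 0.1430 nW.

P ≈ 0.143 nW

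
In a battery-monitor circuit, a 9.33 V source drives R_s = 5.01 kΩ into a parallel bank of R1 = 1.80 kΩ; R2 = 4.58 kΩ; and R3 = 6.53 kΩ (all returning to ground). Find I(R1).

Combine the parallel branches: R_p = (1/1.80 + 1/4.58 + 1/6.53)⁻¹ = 1.079 kΩ.
Node voltage V_A = V_in · R_p/(R_s + R_p) = 9.33 × 0.1772 = 1.653 V.
I(R1) = V_A / R1 = 1.653/1.80 = 0.9183 mA.

I ≈ 0.918 mA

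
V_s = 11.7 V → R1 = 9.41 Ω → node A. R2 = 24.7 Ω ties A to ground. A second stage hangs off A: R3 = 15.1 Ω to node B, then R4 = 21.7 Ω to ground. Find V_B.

Looking into the second stage from A: R3 + R4 = 36.80 Ω appears in parallel with R2.
R2 ‖ (R3+R4) = 14.78 Ω.
First divider: V_A = V_s · 14.78/(9.41 + 14.78) = 7.149 V.
V_B = V_A × 0.5897 = 4.215 V.

V_B ≈ 4.22 V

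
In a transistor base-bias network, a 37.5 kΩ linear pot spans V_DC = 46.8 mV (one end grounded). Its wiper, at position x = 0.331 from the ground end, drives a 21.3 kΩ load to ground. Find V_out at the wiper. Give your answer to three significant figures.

V_out ≈ 11.1 mV

Lower segment x·R_p = 12.41 kΩ; upper segment (1−x)·R_p = 25.09 kΩ.
Lower segment in parallel with the load: 12.41 ‖ 21.3 = 7.842 kΩ.
V_out = 46.8 × 7.842/(25.09 + 7.842) = 11.15 mV.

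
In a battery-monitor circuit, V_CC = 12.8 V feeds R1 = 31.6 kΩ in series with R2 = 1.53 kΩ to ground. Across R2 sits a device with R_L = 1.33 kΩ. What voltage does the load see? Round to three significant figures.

V_out ≈ 0.282 V

The load sits in parallel with R2, giving an effective lower resistance R2' = R2·R_L/(R2+R_L) = 0.7115 kΩ.
Voltage divider with the loaded lower leg: V_out = 12.8 × 0.7115/(31.6 + 0.7115) = 12.8 × 0.02202 = 0.2819 V.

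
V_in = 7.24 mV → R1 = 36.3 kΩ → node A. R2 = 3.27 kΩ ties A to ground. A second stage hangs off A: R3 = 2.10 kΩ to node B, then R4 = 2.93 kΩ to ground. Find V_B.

Looking into the second stage from A: R3 + R4 = 5.030 kΩ appears in parallel with R2.
Effective lower resistance at A: R2 ‖ 5.030 = 1.982 kΩ.
V_A = 7.24 × 1.982/(36.3 + 1.982) = 0.3748 mV.
Then the unloaded second divider: V_B = V_A × R4/(R3+R4) = 0.3748 × 0.5825 = 0.2183 mV.

V_B ≈ 0.218 mV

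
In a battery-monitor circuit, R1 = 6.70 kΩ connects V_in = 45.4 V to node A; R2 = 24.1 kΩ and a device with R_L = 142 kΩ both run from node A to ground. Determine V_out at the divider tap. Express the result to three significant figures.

The load sits in parallel with R2, giving an effective lower resistance R2' = R2·R_L/(R2+R_L) = 20.60 kΩ.
Voltage divider with the loaded lower leg: V_out = 45.4 × 20.60/(6.70 + 20.60) = 45.4 × 0.7546 = 34.26 V.

V_out ≈ 34.3 V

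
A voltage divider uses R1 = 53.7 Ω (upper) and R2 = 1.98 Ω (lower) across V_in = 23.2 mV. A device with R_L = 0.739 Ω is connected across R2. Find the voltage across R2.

V_out ≈ 0.230 mV

First combine the lower leg with the load: R2 ‖ R_L = 0.5381 Ω.
Now apply the divider: V_out = 23.2 × 0.009922 = 0.2302 mV.
(Unloaded it would be 0.825 mV; the load pulls it down.)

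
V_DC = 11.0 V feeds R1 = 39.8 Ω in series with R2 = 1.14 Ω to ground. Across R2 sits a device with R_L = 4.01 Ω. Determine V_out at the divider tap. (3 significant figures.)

The load sits in parallel with R2, giving an effective lower resistance R2' = R2·R_L/(R2+R_L) = 0.8877 Ω.
Now apply the divider: V_out = 11.0 × 0.02182 = 0.2400 V.
(Unloaded it would be 0.306 V; the load pulls it down.)

V_out ≈ 0.240 V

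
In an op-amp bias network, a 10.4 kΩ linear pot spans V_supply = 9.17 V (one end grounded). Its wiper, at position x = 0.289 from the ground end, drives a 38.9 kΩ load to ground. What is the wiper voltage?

V_out ≈ 2.51 V

Split the track: R_lower = x·R_p = 3.006 kΩ, R_upper = (1−x)·R_p = 7.394 kΩ.
(x·R_p) ‖ R_L = 2.790 kΩ.
Then V_out = V_supply · 2.790/(7.394 + 2.790) = 2.512 V.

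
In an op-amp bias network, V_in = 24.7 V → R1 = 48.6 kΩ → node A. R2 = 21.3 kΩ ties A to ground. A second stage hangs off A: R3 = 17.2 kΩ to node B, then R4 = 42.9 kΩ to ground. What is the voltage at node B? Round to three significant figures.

V_B ≈ 4.31 V

Looking into the second stage from A: R3 + R4 = 60.10 kΩ appears in parallel with R2.
Effective lower resistance at A: R2 ‖ 60.10 = 15.73 kΩ.
First divider: V_A = V_in · 15.73/(48.6 + 15.73) = 6.039 V.
V_B = V_A × 0.7138 = 4.310 V.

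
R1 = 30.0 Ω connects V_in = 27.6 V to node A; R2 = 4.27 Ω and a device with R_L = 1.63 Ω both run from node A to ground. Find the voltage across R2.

R2 ‖ R_L = (4.27 × 1.63)/(4.27 + 1.63) = 1.180 Ω.
Now apply the divider: V_out = 27.6 × 0.03783 = 1.044 V.
(Unloaded it would be 3.44 V; the load pulls it down.)

V_out ≈ 1.04 V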